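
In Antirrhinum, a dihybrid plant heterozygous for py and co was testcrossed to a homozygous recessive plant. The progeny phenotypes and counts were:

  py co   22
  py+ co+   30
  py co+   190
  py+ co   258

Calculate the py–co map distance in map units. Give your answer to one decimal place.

The two most frequent classes, py+ co (258) and py co+ (190), are the parental types, so the F1 was py+ co / py co+.
The recombinant classes are py+ co+ and py co: 30 + 22 = 52.
Recombination frequency = 52/500 = 0.1040 ≈ 10.4%, i.e. 10.4 map units.

10.4 map units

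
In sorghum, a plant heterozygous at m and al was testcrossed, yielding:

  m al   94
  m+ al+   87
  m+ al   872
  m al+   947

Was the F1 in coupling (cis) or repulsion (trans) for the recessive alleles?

trans

The two most frequent classes are m+ al (872) and m al+ (947); these are the parental (non-recombinant) types.
So the F1 carried m+ al on one chromosome and m al+ on the other — the recessive alleles are on opposite chromosomes (trans / repulsion).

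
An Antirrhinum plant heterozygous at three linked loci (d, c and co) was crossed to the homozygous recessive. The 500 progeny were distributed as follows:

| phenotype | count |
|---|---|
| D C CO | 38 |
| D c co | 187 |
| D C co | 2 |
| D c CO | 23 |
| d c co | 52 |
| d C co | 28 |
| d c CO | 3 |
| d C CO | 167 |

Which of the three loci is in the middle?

The two most frequent reciprocal classes, d C CO and D c co, are the parental types, so the F1 was d C CO / D c co.
The two rarest classes, d c CO and D C co, are the double crossovers. Comparing them with the parentals, only the c allele has switched, so c is the middle locus and the order is d – c – co.

c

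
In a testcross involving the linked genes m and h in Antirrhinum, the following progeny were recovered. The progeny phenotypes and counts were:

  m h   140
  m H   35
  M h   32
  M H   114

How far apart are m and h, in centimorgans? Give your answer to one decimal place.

The two most frequent classes, M H (114) and m h (140), are the parental types, so the F1 was M H / m h.
The recombinant classes are M h and m H: 32 + 35 = 67.
Recombination frequency = 67/321 = 0.2087 ≈ 20.9%, i.e. 20.9 centimorgans.

20.9 centimorgans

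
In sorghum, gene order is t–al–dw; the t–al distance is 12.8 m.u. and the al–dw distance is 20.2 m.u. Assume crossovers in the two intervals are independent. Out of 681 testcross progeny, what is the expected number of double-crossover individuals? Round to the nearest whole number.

Map distances give recombination frequencies of 0.128 and 0.202 for the two intervals.
With no interference, expected double-crossover frequency = 0.128 × 0.202 = 0.02586.
Expected number = 0.02586 × 681 = 17.61 ≈ 18.

18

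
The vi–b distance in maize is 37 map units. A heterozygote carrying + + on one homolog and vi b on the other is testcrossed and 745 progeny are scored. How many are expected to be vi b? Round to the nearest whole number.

235

A map distance of 37 map units corresponds to a recombination frequency of 0.370.
The F1 is + + / vi b, so vi b is a parental gamete class with expected frequency (1 − r)/2 = 0.630/2 = 0.3150.
Expected number = 0.3150 × 745 = 234.68 ≈ 235.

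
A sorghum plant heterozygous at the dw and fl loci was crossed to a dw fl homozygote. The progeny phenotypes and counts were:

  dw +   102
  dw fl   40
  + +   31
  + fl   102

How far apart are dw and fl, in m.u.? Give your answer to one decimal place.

25.8 m.u.

The two most frequent classes, + fl (102) and dw + (102), are the parental types, so the F1 was + fl / dw +.
The recombinant classes are + + and dw fl: 31 + 40 = 71.
Recombination frequency = 71/275 = 0.2582 ≈ 25.8%, i.e. 25.8 m.u.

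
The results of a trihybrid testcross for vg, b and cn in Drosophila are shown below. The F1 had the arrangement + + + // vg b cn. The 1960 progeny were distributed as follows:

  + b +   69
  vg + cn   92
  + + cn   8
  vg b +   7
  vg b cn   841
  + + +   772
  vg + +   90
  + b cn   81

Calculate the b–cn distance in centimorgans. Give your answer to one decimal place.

The two rarest classes, + + cn and vg b +, are the double crossovers. Comparing them with the parentals, only the cn allele has switched, so cn is the middle locus and the order is b – cn – vg.
Crossovers in the b–cn interval produce the single-crossover classes + b + and vg + cn (69 + 92 = 161) plus the double crossovers (15).
RF(b–cn) = (161 + 15) / 1960 = 176/1960 = 0.0898 → 9.0 centimorgans.

9.0 centimorgans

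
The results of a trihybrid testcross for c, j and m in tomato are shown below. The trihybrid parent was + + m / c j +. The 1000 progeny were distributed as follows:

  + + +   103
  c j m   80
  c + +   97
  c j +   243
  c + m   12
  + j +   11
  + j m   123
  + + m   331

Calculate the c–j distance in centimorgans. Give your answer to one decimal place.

The two rarest classes, c + m and + j +, are the double crossovers. Comparing them with the parentals, only the c allele has switched, so c is the middle locus and the order is m – c – j.
Crossovers in the c–j interval produce the single-crossover classes + j m and c + + (123 + 97 = 220) plus the double crossovers (23).
RF(c–j) = (220 + 23) / 1000 = 243/1000 = 0.2430 → 24.3 centimorgans.

24.3 centimorgans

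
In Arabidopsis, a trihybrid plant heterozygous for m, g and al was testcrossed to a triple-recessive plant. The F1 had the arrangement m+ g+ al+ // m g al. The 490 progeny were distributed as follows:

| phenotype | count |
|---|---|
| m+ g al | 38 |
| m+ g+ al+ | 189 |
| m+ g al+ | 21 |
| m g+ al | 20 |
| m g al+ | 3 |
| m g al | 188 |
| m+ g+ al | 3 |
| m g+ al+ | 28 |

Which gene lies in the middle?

al

The two rarest classes, m+ g+ al and m g al+, are the double crossovers. Comparing them with the parentals, only the al allele has switched, so al is the middle locus and the order is m – al – g.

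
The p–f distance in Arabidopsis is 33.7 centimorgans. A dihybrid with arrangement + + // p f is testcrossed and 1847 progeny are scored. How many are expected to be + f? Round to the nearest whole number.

A map distance of 33.7 centimorgans corresponds to a recombination frequency of 0.337.
The F1 is + + / p f, so + f is a recombinant gamete class with expected frequency r/2 = 0.337/2 = 0.1685.
Expected number = 0.1685 × 1847 = 311.22 ≈ 311.

311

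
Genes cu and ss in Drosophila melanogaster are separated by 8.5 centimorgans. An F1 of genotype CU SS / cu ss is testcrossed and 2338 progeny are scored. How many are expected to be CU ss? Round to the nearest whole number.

99

A map distance of 8.5 centimorgans corresponds to a recombination frequency of 0.085.
The F1 is CU SS / cu ss, so CU ss is a recombinant gamete class with expected frequency r/2 = 0.085/2 = 0.0425.
Expected number = 0.0425 × 2338 = 99.37 ≈ 99.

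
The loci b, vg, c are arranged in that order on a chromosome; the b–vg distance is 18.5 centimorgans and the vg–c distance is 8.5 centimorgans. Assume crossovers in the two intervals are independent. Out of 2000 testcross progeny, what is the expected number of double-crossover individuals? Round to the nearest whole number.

Map distances give recombination frequencies of 0.185 and 0.085 for the two intervals.
With no interference, expected double-crossover frequency = 0.185 × 0.085 = 0.01572.
Expected number = 0.01572 × 2000 = 31.45 ≈ 31.

31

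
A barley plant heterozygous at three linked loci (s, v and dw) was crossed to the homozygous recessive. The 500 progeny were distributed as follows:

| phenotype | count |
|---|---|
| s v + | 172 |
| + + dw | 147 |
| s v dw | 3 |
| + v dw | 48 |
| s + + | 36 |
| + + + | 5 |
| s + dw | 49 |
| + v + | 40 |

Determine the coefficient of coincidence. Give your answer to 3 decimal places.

The two most frequent reciprocal classes, s v + and + + dw, are the parental types, so the F1 was s v + / + + dw.
The two rarest classes, s v dw and + + +, are the double crossovers. Comparing them with the parentals, only the dw allele has switched, so dw is the middle locus and the order is v – dw – s.
v–dw: (84 + 8)/500 = 0.1840; dw–s: (89 + 8)/500 = 0.1940.
Expected DCO frequency = 0.1840 × 0.1940 ≈ 0.03570; observed = 8/500 ≈ 0.01600.
Coefficient of coincidence = 0.01600/0.03570 ≈ 0.448.

0.448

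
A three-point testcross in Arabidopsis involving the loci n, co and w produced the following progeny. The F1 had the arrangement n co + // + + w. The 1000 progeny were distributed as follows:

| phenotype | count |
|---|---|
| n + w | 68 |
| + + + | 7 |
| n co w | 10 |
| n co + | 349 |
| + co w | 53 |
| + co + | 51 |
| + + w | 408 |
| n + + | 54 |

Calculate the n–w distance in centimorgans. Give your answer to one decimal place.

The two rarest classes, n co w and + + +, are the double crossovers. Comparing them with the parentals, only the w allele has switched, so w is the middle locus and the order is n – w – co.
Crossovers in the n–w interval produce the single-crossover classes + co + and n + w (51 + 68 = 119) plus the double crossovers (17).
RF(n–w) = (119 + 17) / 1000 = 136/1000 = 0.1360 → 13.6 centimorgans.

13.6 centimorgans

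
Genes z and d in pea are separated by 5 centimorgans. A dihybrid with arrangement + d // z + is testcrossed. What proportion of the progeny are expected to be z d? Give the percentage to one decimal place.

2.5%

A map distance of 5 centimorgans corresponds to a recombination frequency of 0.050.
The F1 is + d / z +, so z d is a recombinant gamete class with expected frequency r/2 = 0.050/2 = 0.0250.
That is 0.0250 = 2.5% of the progeny.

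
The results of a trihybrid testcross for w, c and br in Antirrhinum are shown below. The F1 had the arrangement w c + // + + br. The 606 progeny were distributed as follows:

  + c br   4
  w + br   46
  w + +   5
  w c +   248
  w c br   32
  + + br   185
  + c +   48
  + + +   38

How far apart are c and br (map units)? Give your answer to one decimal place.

13.0 map units

The two rarest classes, w + + and + c br, are the double crossovers. Comparing them with the parentals, only the c allele has switched, so c is the middle locus and the order is w – c – br.
Crossovers in the c–br interval produce the single-crossover classes w c br and + + + (32 + 38 = 70) plus the double crossovers (9).
RF(c–br) = (70 + 9) / 606 = 79/606 = 0.1304 → 13.0 map units.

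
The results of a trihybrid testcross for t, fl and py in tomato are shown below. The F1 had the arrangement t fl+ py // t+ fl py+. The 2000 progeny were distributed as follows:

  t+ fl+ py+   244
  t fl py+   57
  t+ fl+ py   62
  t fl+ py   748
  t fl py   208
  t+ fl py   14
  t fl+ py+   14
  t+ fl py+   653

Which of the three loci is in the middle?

The two rarest classes, t fl+ py+ and t+ fl py, are the double crossovers. Comparing them with the parentals, only the py allele has switched, so py is the middle locus and the order is t – py – fl.

py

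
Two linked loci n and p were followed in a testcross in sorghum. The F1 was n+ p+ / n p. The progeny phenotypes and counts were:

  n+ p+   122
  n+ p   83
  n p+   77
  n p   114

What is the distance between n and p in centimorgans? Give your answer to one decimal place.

The recombinant classes are n+ p and n p+: 83 + 77 = 160.
Recombination frequency = 160/396 = 0.4040 ≈ 40.4%, i.e. 40.4 centimorgans.

40.4 centimorgans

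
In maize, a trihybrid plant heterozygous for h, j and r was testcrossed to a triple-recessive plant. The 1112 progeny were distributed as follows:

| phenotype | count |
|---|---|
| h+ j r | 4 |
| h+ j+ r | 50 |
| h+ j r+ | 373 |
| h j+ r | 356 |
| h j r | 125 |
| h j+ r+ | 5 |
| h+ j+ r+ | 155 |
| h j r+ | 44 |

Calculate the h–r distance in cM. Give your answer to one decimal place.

9.3 cM

The two most frequent reciprocal classes, h j+ r and h+ j r+, are the parental types, so the F1 was h j+ r / h+ j r+.
The two rarest classes, h j+ r+ and h+ j r, are the double crossovers. Comparing them with the parentals, only the r allele has switched, so r is the middle locus and the order is h – r – j.
Crossovers in the h–r interval produce the single-crossover classes h+ j+ r and h j r+ (50 + 44 = 94) plus the double crossovers (9).
RF(h–r) = (94 + 9) / 1112 = 103/1112 = 0.0926 → 9.3 cM.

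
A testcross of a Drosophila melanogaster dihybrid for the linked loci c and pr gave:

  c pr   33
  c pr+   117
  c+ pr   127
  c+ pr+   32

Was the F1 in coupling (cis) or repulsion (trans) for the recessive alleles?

trans

The two most frequent classes are c+ pr (127) and c pr+ (117); these are the parental (non-recombinant) types.
So the F1 carried c+ pr on one chromosome and c pr+ on the other — the recessive alleles are on opposite chromosomes (trans / repulsion).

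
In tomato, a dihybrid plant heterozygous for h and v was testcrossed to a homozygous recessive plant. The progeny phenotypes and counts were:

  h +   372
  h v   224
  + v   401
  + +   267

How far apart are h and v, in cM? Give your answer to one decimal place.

The two most frequent classes, + v (401) and h + (372), are the parental types, so the F1 was + v / h +.
The recombinant classes are + + and h v: 267 + 224 = 491.
Recombination frequency = 491/1264 = 0.3884 ≈ 38.8%, i.e. 38.8 cM.

38.8 cM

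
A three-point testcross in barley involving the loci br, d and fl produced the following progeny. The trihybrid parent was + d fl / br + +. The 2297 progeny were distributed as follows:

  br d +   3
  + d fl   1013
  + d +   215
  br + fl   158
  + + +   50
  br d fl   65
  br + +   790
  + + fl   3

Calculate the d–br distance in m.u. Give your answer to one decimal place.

5.3 m.u.

The two rarest classes, + + fl and br d +, are the double crossovers. Comparing them with the parentals, only the d allele has switched, so d is the middle locus and the order is br – d – fl.
Crossovers in the br–d interval produce the single-crossover classes br d fl and + + + (65 + 50 = 115) plus the double crossovers (6).
RF(br–d) = (115 + 6) / 2297 = 121/2297 = 0.0527 → 5.3 m.u.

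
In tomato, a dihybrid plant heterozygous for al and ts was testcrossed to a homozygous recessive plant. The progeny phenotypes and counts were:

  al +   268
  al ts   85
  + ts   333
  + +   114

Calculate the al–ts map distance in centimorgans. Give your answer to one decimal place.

The two most frequent classes, + ts (333) and al + (268), are the parental types, so the F1 was + ts / al +.
The recombinant classes are + + and al ts: 114 + 85 = 199.
Recombination frequency = 199/800 = 0.2487 ≈ 24.9%, i.e. 24.9 centimorgans.

24.9 centimorgans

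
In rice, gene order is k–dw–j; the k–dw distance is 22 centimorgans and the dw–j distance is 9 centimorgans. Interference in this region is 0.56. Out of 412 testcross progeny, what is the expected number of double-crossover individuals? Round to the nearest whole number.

4

Map distances give recombination frequencies of 0.220 and 0.090 for the two intervals.
With interference 0.56 (so coincidence = 0.44), expected double-crossover frequency = 0.220 × 0.090 × 0.44 = 0.00871.
Expected number = 0.00871 × 412 = 3.59 ≈ 4.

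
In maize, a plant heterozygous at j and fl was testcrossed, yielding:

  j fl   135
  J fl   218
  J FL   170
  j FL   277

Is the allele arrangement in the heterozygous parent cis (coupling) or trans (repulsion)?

The two most frequent classes are J fl (218) and j FL (277); these are the parental (non-recombinant) types.
So the F1 carried J fl on one chromosome and j FL on the other — the recessive alleles are on opposite chromosomes (trans / repulsion).

trans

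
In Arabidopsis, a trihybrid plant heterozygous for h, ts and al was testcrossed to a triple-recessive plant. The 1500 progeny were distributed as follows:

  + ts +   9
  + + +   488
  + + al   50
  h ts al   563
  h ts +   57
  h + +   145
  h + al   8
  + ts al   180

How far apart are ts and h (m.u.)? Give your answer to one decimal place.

22.8 m.u.

The two most frequent reciprocal classes, h ts al and + + +, are the parental types, so the F1 was h ts al / + + +.
The two rarest classes, h + al and + ts +, are the double crossovers. Comparing them with the parentals, only the ts allele has switched, so ts is the middle locus and the order is h – ts – al.
Crossovers in the h–ts interval produce the single-crossover classes + ts al and h + + (180 + 145 = 325) plus the double crossovers (17).
RF(h–ts) = (325 + 17) / 1500 = 342/1500 = 0.2280 → 22.8 m.u.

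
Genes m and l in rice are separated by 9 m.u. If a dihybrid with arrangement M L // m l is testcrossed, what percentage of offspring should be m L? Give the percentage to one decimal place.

4.5%

A map distance of 9 m.u. corresponds to a recombination frequency of 0.090.
The F1 is M L / m l, so m L is a recombinant gamete class with expected frequency r/2 = 0.090/2 = 0.0450.
That is 0.0450 = 4.5% of the progeny.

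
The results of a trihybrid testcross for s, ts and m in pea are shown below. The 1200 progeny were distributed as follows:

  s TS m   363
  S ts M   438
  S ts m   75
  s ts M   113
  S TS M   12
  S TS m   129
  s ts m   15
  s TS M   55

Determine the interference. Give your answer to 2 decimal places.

0.23

The two most frequent reciprocal classes, S ts M and s TS m, are the parental types, so the F1 was S ts M / s TS m.
The two rarest classes, S TS M and s ts m, are the double crossovers. Comparing them with the parentals, only the ts allele has switched, so ts is the middle locus and the order is m – ts – s.
m–ts: (130 + 27)/1200 = 0.1308; ts–s: (242 + 27)/1200 = 0.2242.
Expected DCO frequency = 0.1308 × 0.2242 ≈ 0.02933; observed = 27/1200 ≈ 0.02250.
Coefficient of coincidence = 0.02250/0.02933 ≈ 0.77; interference = 1 − 0.77 = 0.23.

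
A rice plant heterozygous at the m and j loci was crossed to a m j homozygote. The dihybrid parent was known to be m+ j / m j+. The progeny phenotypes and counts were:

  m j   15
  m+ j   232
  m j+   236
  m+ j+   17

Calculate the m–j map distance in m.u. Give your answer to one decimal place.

6.4 m.u.

The recombinant classes are m+ j+ and m j: 17 + 15 = 32.
Recombination frequency = 32/500 = 0.0640 ≈ 6.4%, i.e. 6.4 m.u.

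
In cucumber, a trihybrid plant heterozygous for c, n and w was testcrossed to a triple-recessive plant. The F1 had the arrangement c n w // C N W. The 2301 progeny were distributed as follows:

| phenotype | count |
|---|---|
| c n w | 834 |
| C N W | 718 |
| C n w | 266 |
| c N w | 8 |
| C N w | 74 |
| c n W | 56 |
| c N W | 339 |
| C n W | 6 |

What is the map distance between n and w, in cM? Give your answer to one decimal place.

The two rarest classes, c N w and C n W, are the double crossovers. Comparing them with the parentals, only the n allele has switched, so n is the middle locus and the order is w – n – c.
Crossovers in the w–n interval produce the single-crossover classes c n W and C N w (56 + 74 = 130) plus the double crossovers (14).
RF(w–n) = (130 + 14) / 2301 = 144/2301 = 0.0626 → 6.3 cM.

6.3 cM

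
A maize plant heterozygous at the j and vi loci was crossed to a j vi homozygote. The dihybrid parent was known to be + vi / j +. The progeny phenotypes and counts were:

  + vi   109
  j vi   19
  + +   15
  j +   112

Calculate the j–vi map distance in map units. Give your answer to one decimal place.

13.3 map units

The recombinant classes are + + and j vi: 15 + 19 = 34.
Recombination frequency = 34/255 = 0.1333 ≈ 13.3%, i.e. 13.3 map units.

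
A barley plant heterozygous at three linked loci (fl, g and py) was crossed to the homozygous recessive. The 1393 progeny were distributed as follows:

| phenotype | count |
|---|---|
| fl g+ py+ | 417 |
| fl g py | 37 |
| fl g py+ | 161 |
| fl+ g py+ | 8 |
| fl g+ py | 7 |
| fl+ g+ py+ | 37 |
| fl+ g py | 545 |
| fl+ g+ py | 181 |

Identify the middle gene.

The two most frequent reciprocal classes, fl+ g py and fl g+ py+, are the parental types, so the F1 was fl+ g py / fl g+ py+.
The two rarest classes, fl+ g py+ and fl g+ py, are the double crossovers. Comparing them with the parentals, only the py allele has switched, so py is the middle locus and the order is fl – py – g.

py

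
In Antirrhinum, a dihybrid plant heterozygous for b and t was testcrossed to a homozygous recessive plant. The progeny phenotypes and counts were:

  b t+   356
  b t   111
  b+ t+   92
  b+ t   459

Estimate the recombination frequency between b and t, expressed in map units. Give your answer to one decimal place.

The two most frequent classes, b+ t (459) and b t+ (356), are the parental types, so the F1 was b+ t / b t+.
The recombinant classes are b+ t+ and b t: 92 + 111 = 203.
Recombination frequency = 203/1018 = 0.1994 ≈ 19.9%, i.e. 19.9 map units.

19.9 map units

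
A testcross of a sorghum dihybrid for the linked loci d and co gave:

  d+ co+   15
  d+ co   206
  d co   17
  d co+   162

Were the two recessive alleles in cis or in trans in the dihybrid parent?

The two most frequent classes are d+ co (206) and d co+ (162); these are the parental (non-recombinant) types.
So the F1 carried d+ co on one chromosome and d co+ on the other — the recessive alleles are on opposite chromosomes (trans / repulsion).

trans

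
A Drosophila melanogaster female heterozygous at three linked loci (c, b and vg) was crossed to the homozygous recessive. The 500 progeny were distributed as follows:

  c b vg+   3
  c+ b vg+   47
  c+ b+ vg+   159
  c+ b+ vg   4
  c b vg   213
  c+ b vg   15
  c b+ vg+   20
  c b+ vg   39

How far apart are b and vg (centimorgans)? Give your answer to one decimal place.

18.6 centimorgans

The two most frequent reciprocal classes, c+ b+ vg+ and c b vg, are the parental types, so the F1 was c+ b+ vg+ / c b vg.
The two rarest classes, c+ b+ vg and c b vg+, are the double crossovers. Comparing them with the parentals, only the vg allele has switched, so vg is the middle locus and the order is b – vg – c.
Crossovers in the b–vg interval produce the single-crossover classes c+ b vg+ and c b+ vg (47 + 39 = 86) plus the double crossovers (7).
RF(b–vg) = (86 + 7) / 500 = 93/500 = 0.1860 → 18.6 centimorgans.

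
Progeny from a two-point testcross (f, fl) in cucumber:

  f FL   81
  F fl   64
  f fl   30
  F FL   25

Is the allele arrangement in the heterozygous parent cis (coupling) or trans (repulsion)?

The two most frequent classes are F fl (64) and f FL (81); these are the parental (non-recombinant) types.
So the F1 carried F fl on one chromosome and f FL on the other — the recessive alleles are on opposite chromosomes (trans / repulsion).

trans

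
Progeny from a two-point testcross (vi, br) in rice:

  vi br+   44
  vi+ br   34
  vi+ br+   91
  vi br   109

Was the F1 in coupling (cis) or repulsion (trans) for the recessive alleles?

The two most frequent classes are vi+ br+ (91) and vi br (109); these are the parental (non-recombinant) types.
So the F1 carried vi+ br+ on one chromosome and vi br on the other — the recessive alleles are on the same chromosome (cis / coupling).

cis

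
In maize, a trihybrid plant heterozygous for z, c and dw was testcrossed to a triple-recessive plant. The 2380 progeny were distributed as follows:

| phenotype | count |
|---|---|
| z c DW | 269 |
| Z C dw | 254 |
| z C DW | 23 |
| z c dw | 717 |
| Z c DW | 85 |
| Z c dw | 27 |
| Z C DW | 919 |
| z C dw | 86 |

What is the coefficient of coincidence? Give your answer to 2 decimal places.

0.94

The two most frequent reciprocal classes, z c dw and Z C DW, are the parental types, so the F1 was z c dw / Z C DW.
The two rarest classes, Z c dw and z C DW, are the double crossovers. Comparing them with the parentals, only the z allele has switched, so z is the middle locus and the order is c – z – dw.
c–z: (171 + 50)/2380 = 0.0929; z–dw: (523 + 50)/2380 = 0.2408.
Expected DCO frequency = 0.0929 × 0.2408 ≈ 0.02237; observed = 50/2380 ≈ 0.02101.
Coefficient of coincidence = 0.02101/0.02237 ≈ 0.94.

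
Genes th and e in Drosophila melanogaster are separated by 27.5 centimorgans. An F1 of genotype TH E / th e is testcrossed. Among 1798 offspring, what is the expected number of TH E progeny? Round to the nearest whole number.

A map distance of 27.5 centimorgans corresponds to a recombination frequency of 0.275.
The F1 is TH E / th e, so TH E is a parental gamete class with expected frequency (1 − r)/2 = 0.725/2 = 0.3625.
Expected number = 0.3625 × 1798 = 651.77 ≈ 652.

652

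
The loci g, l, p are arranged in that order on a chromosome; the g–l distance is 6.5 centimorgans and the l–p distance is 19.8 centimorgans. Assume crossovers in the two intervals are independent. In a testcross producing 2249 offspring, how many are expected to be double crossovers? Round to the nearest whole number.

Map distances give recombination frequencies of 0.065 and 0.198 for the two intervals.
With no interference, expected double-crossover frequency = 0.065 × 0.198 = 0.01287.
Expected number = 0.01287 × 2249 = 28.94 ≈ 29.

29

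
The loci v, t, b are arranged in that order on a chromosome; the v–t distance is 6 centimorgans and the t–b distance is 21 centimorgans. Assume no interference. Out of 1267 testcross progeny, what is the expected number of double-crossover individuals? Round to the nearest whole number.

16

Map distances give recombination frequencies of 0.060 and 0.210 for the two intervals.
With no interference, expected double-crossover frequency = 0.060 × 0.210 = 0.01260.
Expected number = 0.01260 × 1267 = 15.96 ≈ 16.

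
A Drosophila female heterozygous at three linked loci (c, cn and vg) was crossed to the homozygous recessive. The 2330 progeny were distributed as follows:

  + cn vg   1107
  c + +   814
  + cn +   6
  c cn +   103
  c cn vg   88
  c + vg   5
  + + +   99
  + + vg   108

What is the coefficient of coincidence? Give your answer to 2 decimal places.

0.58

The two most frequent reciprocal classes, c + + and + cn vg, are the parental types, so the F1 was c + + / + cn vg.
The two rarest classes, c + vg and + cn +, are the double crossovers. Comparing them with the parentals, only the vg allele has switched, so vg is the middle locus and the order is c – vg – cn.
c–vg: (187 + 11)/2330 = 0.0850; vg–cn: (211 + 11)/2330 = 0.0953.
Expected DCO frequency = 0.0850 × 0.0953 ≈ 0.00810; observed = 11/2330 ≈ 0.00472.
Coefficient of coincidence = 0.00472/0.00810 ≈ 0.58.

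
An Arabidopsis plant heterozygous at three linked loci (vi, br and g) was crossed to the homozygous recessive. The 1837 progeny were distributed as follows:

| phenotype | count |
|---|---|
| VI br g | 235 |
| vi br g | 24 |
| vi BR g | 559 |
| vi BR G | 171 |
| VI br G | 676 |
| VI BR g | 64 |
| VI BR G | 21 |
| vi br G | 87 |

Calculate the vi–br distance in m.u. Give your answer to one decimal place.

The two most frequent reciprocal classes, vi BR g and VI br G, are the parental types, so the F1 was vi BR g / VI br G.
The two rarest classes, vi br g and VI BR G, are the double crossovers. Comparing them with the parentals, only the br allele has switched, so br is the middle locus and the order is vi – br – g.
Crossovers in the vi–br interval produce the single-crossover classes VI BR g and vi br G (64 + 87 = 151) plus the double crossovers (45).
RF(vi–br) = (151 + 45) / 1837 = 196/1837 = 0.1067 → 10.7 m.u.

10.7 m.u.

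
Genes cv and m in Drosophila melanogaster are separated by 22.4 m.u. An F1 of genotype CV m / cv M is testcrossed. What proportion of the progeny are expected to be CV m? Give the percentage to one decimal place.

A map distance of 22.4 m.u. corresponds to a recombination frequency of 0.224.
The F1 is CV m / cv M, so CV m is a parental gamete class with expected frequency (1 − r)/2 = 0.776/2 = 0.3880.
That is 0.3880 = 38.8% of the progeny.

38.8%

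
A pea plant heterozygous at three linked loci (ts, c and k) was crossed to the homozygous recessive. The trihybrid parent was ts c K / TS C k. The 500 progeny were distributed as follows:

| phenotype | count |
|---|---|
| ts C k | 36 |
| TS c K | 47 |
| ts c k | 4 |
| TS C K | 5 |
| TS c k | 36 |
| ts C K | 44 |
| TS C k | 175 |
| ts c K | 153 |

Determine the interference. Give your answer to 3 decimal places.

0.450

The two rarest classes, ts c k and TS C K, are the double crossovers. Comparing them with the parentals, only the k allele has switched, so k is the middle locus and the order is ts – k – c.
ts–k: (83 + 9)/500 = 0.1840; k–c: (80 + 9)/500 = 0.1780.
Expected DCO frequency = 0.1840 × 0.1780 ≈ 0.03275; observed = 9/500 ≈ 0.01800.
Coefficient of coincidence = 0.01800/0.03275 ≈ 0.550; interference = 1 − 0.550 = 0.450.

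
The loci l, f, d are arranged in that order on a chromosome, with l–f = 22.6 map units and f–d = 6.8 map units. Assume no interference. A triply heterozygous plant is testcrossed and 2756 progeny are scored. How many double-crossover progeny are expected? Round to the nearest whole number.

42

Map distances give recombination frequencies of 0.226 and 0.068 for the two intervals.
With no interference, expected double-crossover frequency = 0.226 × 0.068 = 0.01537.
Expected number = 0.01537 × 2756 = 42.35 ≈ 42.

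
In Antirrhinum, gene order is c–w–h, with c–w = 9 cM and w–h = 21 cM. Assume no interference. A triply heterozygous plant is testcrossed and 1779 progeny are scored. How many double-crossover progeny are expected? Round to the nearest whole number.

34

Map distances give recombination frequencies of 0.090 and 0.210 for the two intervals.
With no interference, expected double-crossover frequency = 0.090 × 0.210 = 0.01890.
Expected number = 0.01890 × 1779 = 33.62 ≈ 34.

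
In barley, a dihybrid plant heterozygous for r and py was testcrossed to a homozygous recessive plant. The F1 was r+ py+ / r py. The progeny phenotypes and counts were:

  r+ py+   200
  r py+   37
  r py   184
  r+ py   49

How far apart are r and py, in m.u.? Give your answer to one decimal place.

18.3 m.u.

The recombinant classes are r+ py and r py+: 49 + 37 = 86.
Recombination frequency = 86/470 = 0.1830 ≈ 18.3%, i.e. 18.3 m.u.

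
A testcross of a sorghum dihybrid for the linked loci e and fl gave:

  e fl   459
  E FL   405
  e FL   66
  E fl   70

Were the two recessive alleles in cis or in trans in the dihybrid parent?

The two most frequent classes are E FL (405) and e fl (459); these are the parental (non-recombinant) types.
So the F1 carried E FL on one chromosome and e fl on the other — the recessive alleles are on the same chromosome (cis / coupling).

cis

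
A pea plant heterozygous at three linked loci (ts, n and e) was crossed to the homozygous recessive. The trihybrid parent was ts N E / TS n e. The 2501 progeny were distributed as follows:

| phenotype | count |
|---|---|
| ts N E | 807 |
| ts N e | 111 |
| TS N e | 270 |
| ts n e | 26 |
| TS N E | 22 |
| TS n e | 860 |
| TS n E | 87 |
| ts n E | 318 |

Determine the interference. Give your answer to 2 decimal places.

0.23

The two rarest classes, TS N E and ts n e, are the double crossovers. Comparing them with the parentals, only the ts allele has switched, so ts is the middle locus and the order is n – ts – e.
n–ts: (588 + 48)/2501 = 0.2543; ts–e: (198 + 48)/2501 = 0.0984.
Expected DCO frequency = 0.2543 × 0.0984 ≈ 0.02502; observed = 48/2501 ≈ 0.01919.
Coefficient of coincidence = 0.01919/0.02502 ≈ 0.77; interference = 1 − 0.77 = 0.23.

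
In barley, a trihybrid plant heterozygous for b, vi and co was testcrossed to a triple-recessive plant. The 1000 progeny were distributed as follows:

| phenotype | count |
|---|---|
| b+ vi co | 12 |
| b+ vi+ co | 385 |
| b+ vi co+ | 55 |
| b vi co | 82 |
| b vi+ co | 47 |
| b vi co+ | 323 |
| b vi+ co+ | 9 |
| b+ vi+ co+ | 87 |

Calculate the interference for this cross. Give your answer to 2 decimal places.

The two most frequent reciprocal classes, b vi co+ and b+ vi+ co, are the parental types, so the F1 was b vi co+ / b+ vi+ co.
The two rarest classes, b vi+ co+ and b+ vi co, are the double crossovers. Comparing them with the parentals, only the vi allele has switched, so vi is the middle locus and the order is b – vi – co.
b–vi: (102 + 21)/1000 = 0.1230; vi–co: (169 + 21)/1000 = 0.1900.
Expected DCO frequency = 0.1230 × 0.1900 ≈ 0.02337; observed = 21/1000 ≈ 0.02100.
Coefficient of coincidence = 0.02100/0.02337 ≈ 0.90; interference = 1 − 0.90 = 0.10.

0.10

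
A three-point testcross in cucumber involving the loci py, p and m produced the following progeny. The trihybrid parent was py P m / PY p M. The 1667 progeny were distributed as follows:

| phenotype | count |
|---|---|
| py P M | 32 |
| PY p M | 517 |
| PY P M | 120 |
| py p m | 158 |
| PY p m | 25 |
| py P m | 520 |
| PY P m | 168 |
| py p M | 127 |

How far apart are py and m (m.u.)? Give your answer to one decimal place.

The two rarest classes, py P M and PY p m, are the double crossovers. Comparing them with the parentals, only the m allele has switched, so m is the middle locus and the order is py – m – p.
Crossovers in the py–m interval produce the single-crossover classes PY P m and py p M (168 + 127 = 295) plus the double crossovers (57).
RF(py–m) = (295 + 57) / 1667 = 352/1667 = 0.2112 → 21.1 m.u.

21.1 m.u.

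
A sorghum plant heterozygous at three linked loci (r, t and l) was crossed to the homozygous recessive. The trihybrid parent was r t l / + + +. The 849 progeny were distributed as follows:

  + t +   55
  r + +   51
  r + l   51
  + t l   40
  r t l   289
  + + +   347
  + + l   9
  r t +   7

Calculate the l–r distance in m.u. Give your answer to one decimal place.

The two rarest classes, r t + and + + l, are the double crossovers. Comparing them with the parentals, only the l allele has switched, so l is the middle locus and the order is r – l – t.
Crossovers in the r–l interval produce the single-crossover classes + t l and r + + (40 + 51 = 91) plus the double crossovers (16).
RF(r–l) = (91 + 16) / 849 = 107/849 = 0.1260 → 12.6 m.u.

12.6 m.u.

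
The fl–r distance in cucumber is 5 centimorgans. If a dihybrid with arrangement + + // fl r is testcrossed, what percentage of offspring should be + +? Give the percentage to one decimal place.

47.5%

A map distance of 5 centimorgans corresponds to a recombination frequency of 0.050.
The F1 is + + / fl r, so + + is a parental gamete class with expected frequency (1 − r)/2 = 0.950/2 = 0.4750.
That is 0.4750 = 47.5% of the progeny.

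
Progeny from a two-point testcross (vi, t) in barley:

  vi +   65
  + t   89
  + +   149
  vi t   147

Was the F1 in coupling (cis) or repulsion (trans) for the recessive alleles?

cis

The two most frequent classes are + + (149) and vi t (147); these are the parental (non-recombinant) types.
So the F1 carried + + on one chromosome and vi t on the other — the recessive alleles are on the same chromosome (cis / coupling).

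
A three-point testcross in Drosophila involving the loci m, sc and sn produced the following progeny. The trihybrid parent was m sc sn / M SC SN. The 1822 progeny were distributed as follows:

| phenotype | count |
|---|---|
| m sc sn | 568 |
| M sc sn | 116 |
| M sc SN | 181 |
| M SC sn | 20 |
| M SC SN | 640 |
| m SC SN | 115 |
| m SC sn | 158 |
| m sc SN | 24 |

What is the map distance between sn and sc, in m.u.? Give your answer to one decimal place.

21.0 m.u.

The two rarest classes, m sc SN and M SC sn, are the double crossovers. Comparing them with the parentals, only the sn allele has switched, so sn is the middle locus and the order is sc – sn – m.
Crossovers in the sc–sn interval produce the single-crossover classes m SC sn and M sc SN (158 + 181 = 339) plus the double crossovers (44).
RF(sc–sn) = (339 + 44) / 1822 = 383/1822 = 0.2102 → 21.0 m.u.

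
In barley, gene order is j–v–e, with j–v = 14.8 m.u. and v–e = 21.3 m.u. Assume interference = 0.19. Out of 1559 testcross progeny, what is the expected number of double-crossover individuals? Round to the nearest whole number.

40

Map distances give recombination frequencies of 0.148 and 0.213 for the two intervals.
With interference 0.19 (so coincidence = 0.81), expected double-crossover frequency = 0.148 × 0.213 × 0.81 = 0.02553.
Expected number = 0.02553 × 1559 = 39.81 ≈ 40.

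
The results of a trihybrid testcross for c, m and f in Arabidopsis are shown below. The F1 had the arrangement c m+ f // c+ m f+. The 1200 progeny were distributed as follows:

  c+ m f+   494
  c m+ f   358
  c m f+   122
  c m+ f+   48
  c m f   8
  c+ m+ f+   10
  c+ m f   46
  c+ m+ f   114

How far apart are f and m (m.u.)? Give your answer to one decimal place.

9.3 m.u.

The two rarest classes, c m f and c+ m+ f+, are the double crossovers. Comparing them with the parentals, only the m allele has switched, so m is the middle locus and the order is c – m – f.
Crossovers in the m–f interval produce the single-crossover classes c m+ f+ and c+ m f (48 + 46 = 94) plus the double crossovers (18).
RF(m–f) = (94 + 18) / 1200 = 112/1200 = 0.0933 → 9.3 m.u.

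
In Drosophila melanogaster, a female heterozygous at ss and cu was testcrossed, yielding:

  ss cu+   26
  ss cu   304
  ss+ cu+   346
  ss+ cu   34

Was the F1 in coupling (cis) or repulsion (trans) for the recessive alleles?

cis

The two most frequent classes are ss+ cu+ (346) and ss cu (304); these are the parental (non-recombinant) types.
So the F1 carried ss+ cu+ on one chromosome and ss cu on the other — the recessive alleles are on the same chromosome (cis / coupling).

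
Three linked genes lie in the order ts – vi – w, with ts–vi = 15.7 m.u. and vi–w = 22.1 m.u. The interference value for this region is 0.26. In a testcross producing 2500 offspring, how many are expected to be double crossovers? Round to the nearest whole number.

64

Map distances give recombination frequencies of 0.157 and 0.221 for the two intervals.
With interference 0.26 (so coincidence = 0.74), expected double-crossover frequency = 0.157 × 0.221 × 0.74 = 0.02568.
Expected number = 0.02568 × 2500 = 64.19 ≈ 64.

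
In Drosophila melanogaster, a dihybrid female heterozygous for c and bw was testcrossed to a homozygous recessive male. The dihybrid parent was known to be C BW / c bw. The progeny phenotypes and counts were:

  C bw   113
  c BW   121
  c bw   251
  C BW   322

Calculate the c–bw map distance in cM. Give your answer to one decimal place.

29.0 cM

The recombinant classes are C bw and c BW: 113 + 121 = 234.
Recombination frequency = 234/807 = 0.2900 ≈ 29.0%, i.e. 29.0 cM.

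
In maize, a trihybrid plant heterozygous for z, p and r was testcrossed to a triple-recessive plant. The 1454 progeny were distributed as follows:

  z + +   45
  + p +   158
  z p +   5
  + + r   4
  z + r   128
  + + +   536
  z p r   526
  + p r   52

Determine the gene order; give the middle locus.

The two most frequent reciprocal classes, + + + and z p r, are the parental types, so the F1 was + + + / z p r.
The two rarest classes, + + r and z p +, are the double crossovers. Comparing them with the parentals, only the r allele has switched, so r is the middle locus and the order is p – r – z.

r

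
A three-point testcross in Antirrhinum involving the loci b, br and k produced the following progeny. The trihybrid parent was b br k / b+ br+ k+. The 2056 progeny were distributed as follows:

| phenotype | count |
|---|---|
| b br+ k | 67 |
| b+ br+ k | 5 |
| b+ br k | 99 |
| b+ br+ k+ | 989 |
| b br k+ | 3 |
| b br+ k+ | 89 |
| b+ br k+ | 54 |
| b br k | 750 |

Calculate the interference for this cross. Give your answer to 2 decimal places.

The two rarest classes, b br k+ and b+ br+ k, are the double crossovers. Comparing them with the parentals, only the k allele has switched, so k is the middle locus and the order is b – k – br.
b–k: (188 + 8)/2056 = 0.0953; k–br: (121 + 8)/2056 = 0.0627.
Expected DCO frequency = 0.0953 × 0.0627 ≈ 0.00598; observed = 8/2056 ≈ 0.00389.
Coefficient of coincidence = 0.00389/0.00598 ≈ 0.65; interference = 1 − 0.65 = 0.35.

0.35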